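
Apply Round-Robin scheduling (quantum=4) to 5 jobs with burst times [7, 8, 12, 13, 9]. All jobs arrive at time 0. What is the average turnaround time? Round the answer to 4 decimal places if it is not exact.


Time quantum = 4
Execution trace:
  J1 runs 4 units, time = 4
  J2 runs 4 units, time = 8
  J3 runs 4 units, time = 12
  J4 runs 4 units, time = 16
  J5 runs 4 units, time = 20
  J1 runs 3 units, time = 23
  J2 runs 4 units, time = 27
  J3 runs 4 units, time = 31
  J4 runs 4 units, time = 35
  J5 runs 4 units, time = 39
  J3 runs 4 units, time = 43
  J4 runs 4 units, time = 47
  J5 runs 1 units, time = 48
  J4 runs 1 units, time = 49
Finish times: [23, 27, 43, 49, 48]
Average turnaround = 190/5 = 38.0

38.0


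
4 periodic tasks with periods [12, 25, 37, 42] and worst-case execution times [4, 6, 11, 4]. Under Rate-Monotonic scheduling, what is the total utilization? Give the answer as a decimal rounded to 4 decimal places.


Compute individual utilizations (exact fractions):
  Task 1: C/T = 4/12 = 1/3 (approx. 0.3333)
  Task 2: C/T = 6/25 (approx. 0.24)
  Task 3: C/T = 11/37 (approx. 0.2973)
  Task 4: C/T = 4/42 = 2/21 (approx. 0.0952)
Total utilization U = 1/3 + 6/25 + 11/37 + 2/21 = 6254/6475
Rounded to 4 decimal places: U = 0.9659
RM (Liu & Layland) bound for 4 tasks = 0.756828; compare with U = 6254/6475 (approx. 0.965869)
bound < U <= 1, so the RM sufficient condition is not met (inconclusive; an exact test such as response-time analysis is needed).

0.9659


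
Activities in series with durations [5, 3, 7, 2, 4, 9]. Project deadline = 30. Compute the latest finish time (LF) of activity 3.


LF(activity 3) = deadline - sum of successor durations
Successors: activities 4 through 6 with durations [2, 4, 9]
Sum of successor durations = 15
LF = 30 - 15 = 15

15


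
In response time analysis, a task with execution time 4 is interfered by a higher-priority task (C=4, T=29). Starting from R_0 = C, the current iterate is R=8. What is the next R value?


R_next = C + ceil(R_prev / T_hp) * C_hp
ceil(8 / 29) = ceil(0.2759) = 1
Interference = 1 * 4 = 4
R_next = 4 + 4 = 8
R_next = R_prev, so the iteration has converged (response time = 8).

8


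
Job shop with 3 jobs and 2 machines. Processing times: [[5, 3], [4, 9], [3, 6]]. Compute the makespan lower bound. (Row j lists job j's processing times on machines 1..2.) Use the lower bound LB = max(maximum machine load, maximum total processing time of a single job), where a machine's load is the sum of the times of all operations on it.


Machine loads:
  Machine 1: 5 + 4 + 3 = 12
  Machine 2: 3 + 9 + 6 = 18
Max machine load = 18
Job totals:
  Job 1: 8
  Job 2: 13
  Job 3: 9
Max job total = 13
Lower bound = max(18, 13) = 18

18


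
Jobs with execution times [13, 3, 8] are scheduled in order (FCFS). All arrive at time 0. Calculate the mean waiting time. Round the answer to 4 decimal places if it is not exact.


FCFS order (as given): [13, 3, 8]
Waiting times:
  Job 1: wait = 0
  Job 2: wait = 13
  Job 3: wait = 16
Sum of waiting times = 29
Average waiting time = 29/3 = 9.6667

9.6667


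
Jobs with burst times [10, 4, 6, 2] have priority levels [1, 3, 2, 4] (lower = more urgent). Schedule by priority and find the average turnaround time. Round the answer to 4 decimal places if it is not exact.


Sort by priority (ascending = highest first):
Order: [(1, 10), (2, 6), (3, 4), (4, 2)]
Completion times:
  Priority 1, burst=10, C=10
  Priority 2, burst=6, C=16
  Priority 3, burst=4, C=20
  Priority 4, burst=2, C=22
Average turnaround = 68/4 = 17.0

17.0


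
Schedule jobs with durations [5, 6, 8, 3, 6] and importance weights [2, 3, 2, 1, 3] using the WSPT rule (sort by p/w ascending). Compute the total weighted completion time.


Compute p/w ratios and sort ascending (WSPT): [(6, 3), (6, 3), (5, 2), (3, 1), (8, 2)]
Compute weighted completion times:
  Job (p=6,w=3): C=6, w*C=3*6=18
  Job (p=6,w=3): C=12, w*C=3*12=36
  Job (p=5,w=2): C=17, w*C=2*17=34
  Job (p=3,w=1): C=20, w*C=1*20=20
  Job (p=8,w=2): C=28, w*C=2*28=56
Total weighted completion time = 164

164


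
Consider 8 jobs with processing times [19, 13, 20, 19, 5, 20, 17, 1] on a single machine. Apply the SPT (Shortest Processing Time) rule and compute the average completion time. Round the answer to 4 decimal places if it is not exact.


Sort jobs by processing time (SPT order): [1, 5, 13, 17, 19, 19, 20, 20]
Compute completion times sequentially:
  Job 1: processing = 1, completes at 1
  Job 2: processing = 5, completes at 6
  Job 3: processing = 13, completes at 19
  Job 4: processing = 17, completes at 36
  Job 5: processing = 19, completes at 55
  Job 6: processing = 19, completes at 74
  Job 7: processing = 20, completes at 94
  Job 8: processing = 20, completes at 114
Sum of completion times = 399
Average completion time = 399/8 = 49.875

49.875


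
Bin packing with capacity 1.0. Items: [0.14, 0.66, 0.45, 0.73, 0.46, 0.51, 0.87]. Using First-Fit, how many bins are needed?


Place items sequentially using First-Fit:
  Item 0.14 -> new Bin 1
  Item 0.66 -> Bin 1 (now 0.8)
  Item 0.45 -> new Bin 2
  Item 0.73 -> new Bin 3
  Item 0.46 -> Bin 2 (now 0.91)
  Item 0.51 -> new Bin 4
  Item 0.87 -> new Bin 5
Total bins used = 5

5


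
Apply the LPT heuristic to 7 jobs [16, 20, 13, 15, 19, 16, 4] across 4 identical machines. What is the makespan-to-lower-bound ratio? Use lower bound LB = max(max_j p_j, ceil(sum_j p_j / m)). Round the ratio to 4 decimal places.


LPT order: [20, 19, 16, 16, 15, 13, 4]
Machine loads after assignment: [20, 23, 31, 29]
LPT makespan = 31
Lower bound = max(max_job, ceil(total/4)) = max(20, 26) = 26
Ratio = 31 / 26 = 1.1923

1.1923


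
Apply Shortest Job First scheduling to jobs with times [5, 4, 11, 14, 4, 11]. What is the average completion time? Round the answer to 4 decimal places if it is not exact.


SJF order (ascending): [4, 4, 5, 11, 11, 14]
Completion times:
  Job 1: burst=4, C=4
  Job 2: burst=4, C=8
  Job 3: burst=5, C=13
  Job 4: burst=11, C=24
  Job 5: burst=11, C=35
  Job 6: burst=14, C=49
Average completion = 133/6 = 22.1667

22.1667


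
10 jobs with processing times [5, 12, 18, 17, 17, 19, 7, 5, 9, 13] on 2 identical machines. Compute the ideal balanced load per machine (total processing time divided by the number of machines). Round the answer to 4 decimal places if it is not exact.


Total processing time = 5 + 12 + 18 + 17 + 17 + 19 + 7 + 5 + 9 + 13 = 122
Number of machines = 2
Ideal balanced load = 122 / 2 = 61.0

61.0


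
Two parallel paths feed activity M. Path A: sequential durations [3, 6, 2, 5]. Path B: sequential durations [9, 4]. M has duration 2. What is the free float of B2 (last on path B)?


ES(B2) = sum of predecessors on chain B = 9
EF(B2) = ES + duration = 9 + 4 = 13
Successor of B2 is M. ES(M) = max(sum(A), sum(B)) = max(16, 13) = 16
Free float = ES(successor) - EF(current) = 16 - 13 = 3

3


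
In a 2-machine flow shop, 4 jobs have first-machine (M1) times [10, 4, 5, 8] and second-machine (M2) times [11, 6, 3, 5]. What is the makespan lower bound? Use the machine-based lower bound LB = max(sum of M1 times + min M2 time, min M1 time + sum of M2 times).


LB1 = sum(M1 times) + min(M2 times) = 27 + 3 = 30
LB2 = min(M1 times) + sum(M2 times) = 4 + 25 = 29
Lower bound = max(LB1, LB2) = max(30, 29) = 30

30


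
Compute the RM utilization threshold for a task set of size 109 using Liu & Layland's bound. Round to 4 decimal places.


Compute 2^(1/109) = 1.0063794108
Subtract 1: 1.0063794108 - 1 = 0.0063794108
Multiply by n: 109 * 0.0063794108 = 0.6953557772
Round to 4 dp: 0.6954

0.6954


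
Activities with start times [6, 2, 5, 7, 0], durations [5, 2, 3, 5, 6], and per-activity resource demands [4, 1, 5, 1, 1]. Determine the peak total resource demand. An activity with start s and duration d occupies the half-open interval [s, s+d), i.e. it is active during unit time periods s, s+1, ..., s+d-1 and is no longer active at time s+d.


Each activity i is active on [start_i, start_i + duration_i).
Compute total resource usage per time slot:
  t=0: active resources = [1], total = 1
  t=1: active resources = [1], total = 1
  t=2: active resources = [1, 1], total = 2
  t=3: active resources = [1, 1], total = 2
  t=4: active resources = [1], total = 1
  t=5: active resources = [5, 1], total = 6
  t=6: active resources = [4, 5], total = 9
  t=7: active resources = [4, 5, 1], total = 10
  t=8: active resources = [4, 1], total = 5
  t=9: active resources = [4, 1], total = 5
  t=10: active resources = [4, 1], total = 5
  t=11: active resources = [1], total = 1
Peak resource demand = 10

10


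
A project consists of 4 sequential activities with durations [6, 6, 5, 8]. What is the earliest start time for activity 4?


Activity 4 starts after activities 1 through 3 complete.
Predecessor durations: [6, 6, 5]
ES = 6 + 6 + 5 = 17

17


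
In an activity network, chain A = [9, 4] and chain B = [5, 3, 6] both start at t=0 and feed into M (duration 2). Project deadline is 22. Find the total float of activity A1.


Forward pass: ES(A1) = sum of predecessors on chain A = 0
EF = ES + duration = 0 + 9 = 9
Backward pass: LF(M) = deadline = 22; LS(M) = 22 - 2 = 20
LF(A1) = LS(M) - sum(successors on chain A) = 20 - 4 = 16
LS = LF - duration = 16 - 9 = 7
Total float = LS - ES = 7 - 0 = 7

7


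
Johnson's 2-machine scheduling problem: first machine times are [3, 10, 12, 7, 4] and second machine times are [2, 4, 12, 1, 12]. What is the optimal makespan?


Apply Johnson's rule:
  Group 1 (a <= b): [(5, 4, 12), (3, 12, 12)]
  Group 2 (a > b): [(2, 10, 4), (1, 3, 2), (4, 7, 1)]
Optimal job order: [5, 3, 2, 1, 4]
Schedule:
  Job 5: M1 done at 4, M2 done at 16
  Job 3: M1 done at 16, M2 done at 28
  Job 2: M1 done at 26, M2 done at 32
  Job 1: M1 done at 29, M2 done at 34
  Job 4: M1 done at 36, M2 done at 37
Makespan = 37

37


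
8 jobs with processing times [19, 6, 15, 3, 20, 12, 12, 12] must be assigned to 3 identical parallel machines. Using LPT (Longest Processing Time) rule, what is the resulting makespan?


Sort jobs in decreasing order (LPT): [20, 19, 15, 12, 12, 12, 6, 3]
Assign each job to the least loaded machine:
  Machine 1: jobs [20, 12], load = 32
  Machine 2: jobs [19, 12, 3], load = 34
  Machine 3: jobs [15, 12, 6], load = 33
Makespan = max load = 34

34


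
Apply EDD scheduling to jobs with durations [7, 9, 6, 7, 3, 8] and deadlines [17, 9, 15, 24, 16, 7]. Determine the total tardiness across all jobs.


Sort by due date (EDD order): [(8, 7), (9, 9), (6, 15), (3, 16), (7, 17), (7, 24)]
Compute completion times and tardiness:
  Job 1: p=8, d=7, C=8, tardiness=max(0,8-7)=1
  Job 2: p=9, d=9, C=17, tardiness=max(0,17-9)=8
  Job 3: p=6, d=15, C=23, tardiness=max(0,23-15)=8
  Job 4: p=3, d=16, C=26, tardiness=max(0,26-16)=10
  Job 5: p=7, d=17, C=33, tardiness=max(0,33-17)=16
  Job 6: p=7, d=24, C=40, tardiness=max(0,40-24)=16
Total tardiness = 59

59


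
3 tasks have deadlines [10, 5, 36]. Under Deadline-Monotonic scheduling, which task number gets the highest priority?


Sort tasks by relative deadline (ascending):
  Task 2: deadline = 5
  Task 1: deadline = 10
  Task 3: deadline = 36
Priority order (highest first): [2, 1, 3]
Highest priority task = 2

2


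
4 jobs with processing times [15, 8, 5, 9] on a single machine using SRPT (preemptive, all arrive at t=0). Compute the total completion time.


Since all jobs arrive at t=0, SRPT equals SPT ordering.
SPT order: [5, 8, 9, 15]
Completion times:
  Job 1: p=5, C=5
  Job 2: p=8, C=13
  Job 3: p=9, C=22
  Job 4: p=15, C=37
Total completion time = 5 + 13 + 22 + 37 = 77

77


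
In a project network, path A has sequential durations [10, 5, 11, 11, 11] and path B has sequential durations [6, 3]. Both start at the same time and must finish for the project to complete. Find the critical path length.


Path A total = 10 + 5 + 11 + 11 + 11 = 48
Path B total = 6 + 3 = 9
Critical path = longest path = max(48, 9) = 48

48


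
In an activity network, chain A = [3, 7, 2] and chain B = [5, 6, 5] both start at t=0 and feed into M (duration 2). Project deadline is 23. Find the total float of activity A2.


Forward pass: ES(A2) = sum of predecessors on chain A = 3
EF = ES + duration = 3 + 7 = 10
Backward pass: LF(M) = deadline = 23; LS(M) = 23 - 2 = 21
LF(A2) = LS(M) - sum(successors on chain A) = 21 - 2 = 19
LS = LF - duration = 19 - 7 = 12
Total float = LS - ES = 12 - 3 = 9

9


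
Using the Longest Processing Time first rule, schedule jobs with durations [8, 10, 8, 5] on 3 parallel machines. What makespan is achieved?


Sort jobs in decreasing order (LPT): [10, 8, 8, 5]
Assign each job to the least loaded machine:
  Machine 1: jobs [10], load = 10
  Machine 2: jobs [8, 5], load = 13
  Machine 3: jobs [8], load = 8
Makespan = max load = 13

13


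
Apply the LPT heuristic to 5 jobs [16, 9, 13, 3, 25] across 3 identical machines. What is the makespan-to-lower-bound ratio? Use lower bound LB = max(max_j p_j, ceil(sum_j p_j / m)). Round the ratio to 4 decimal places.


LPT order: [25, 16, 13, 9, 3]
Machine loads after assignment: [25, 19, 22]
LPT makespan = 25
Lower bound = max(max_job, ceil(total/3)) = max(25, 22) = 25
Ratio = 25 / 25 = 1.0

1.0


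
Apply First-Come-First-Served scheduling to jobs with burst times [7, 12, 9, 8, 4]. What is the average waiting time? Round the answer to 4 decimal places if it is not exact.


FCFS order (as given): [7, 12, 9, 8, 4]
Waiting times:
  Job 1: wait = 0
  Job 2: wait = 7
  Job 3: wait = 19
  Job 4: wait = 28
  Job 5: wait = 36
Sum of waiting times = 90
Average waiting time = 90/5 = 18.0

18.0


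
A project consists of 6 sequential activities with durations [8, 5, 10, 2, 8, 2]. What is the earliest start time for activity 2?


Activity 2 starts after activities 1 through 1 complete.
Predecessor durations: [8]
ES = 8 = 8

8


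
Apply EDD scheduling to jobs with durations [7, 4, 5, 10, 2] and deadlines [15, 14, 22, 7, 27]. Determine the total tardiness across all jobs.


Sort by due date (EDD order): [(10, 7), (4, 14), (7, 15), (5, 22), (2, 27)]
Compute completion times and tardiness:
  Job 1: p=10, d=7, C=10, tardiness=max(0,10-7)=3
  Job 2: p=4, d=14, C=14, tardiness=max(0,14-14)=0
  Job 3: p=7, d=15, C=21, tardiness=max(0,21-15)=6
  Job 4: p=5, d=22, C=26, tardiness=max(0,26-22)=4
  Job 5: p=2, d=27, C=28, tardiness=max(0,28-27)=1
Total tardiness = 14

14


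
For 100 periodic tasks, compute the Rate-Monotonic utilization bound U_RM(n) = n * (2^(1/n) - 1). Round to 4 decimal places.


Compute 2^(1/100) = 1.0069555501
Subtract 1: 1.0069555501 - 1 = 0.0069555501
Multiply by n: 100 * 0.0069555501 = 0.6955550100
Round to 4 dp: 0.6956

0.6956


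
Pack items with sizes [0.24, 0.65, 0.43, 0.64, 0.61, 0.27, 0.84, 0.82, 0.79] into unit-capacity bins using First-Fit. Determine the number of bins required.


Place items sequentially using First-Fit:
  Item 0.24 -> new Bin 1
  Item 0.65 -> Bin 1 (now 0.89)
  Item 0.43 -> new Bin 2
  Item 0.64 -> new Bin 3
  Item 0.61 -> new Bin 4
  Item 0.27 -> Bin 2 (now 0.7)
  Item 0.84 -> new Bin 5
  Item 0.82 -> new Bin 6
  Item 0.79 -> new Bin 7
Total bins used = 7

7


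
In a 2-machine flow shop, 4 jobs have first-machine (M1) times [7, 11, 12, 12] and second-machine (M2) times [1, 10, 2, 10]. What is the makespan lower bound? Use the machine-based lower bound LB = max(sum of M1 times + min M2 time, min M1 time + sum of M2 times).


LB1 = sum(M1 times) + min(M2 times) = 42 + 1 = 43
LB2 = min(M1 times) + sum(M2 times) = 7 + 23 = 30
Lower bound = max(LB1, LB2) = max(43, 30) = 43

43


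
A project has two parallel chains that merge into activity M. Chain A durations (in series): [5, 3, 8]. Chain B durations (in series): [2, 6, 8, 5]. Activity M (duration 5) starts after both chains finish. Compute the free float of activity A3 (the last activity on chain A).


ES(A3) = sum of predecessors on chain A = 8
EF(A3) = ES + duration = 8 + 8 = 16
Successor of A3 is M. ES(M) = max(sum(A), sum(B)) = max(16, 21) = 21
Free float = ES(successor) - EF(current) = 21 - 16 = 5

5


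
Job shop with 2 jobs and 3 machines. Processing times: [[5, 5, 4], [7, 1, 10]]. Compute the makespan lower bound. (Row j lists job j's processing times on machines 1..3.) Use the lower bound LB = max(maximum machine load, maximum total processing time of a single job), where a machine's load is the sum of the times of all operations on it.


Machine loads:
  Machine 1: 5 + 7 = 12
  Machine 2: 5 + 1 = 6
  Machine 3: 4 + 10 = 14
Max machine load = 14
Job totals:
  Job 1: 14
  Job 2: 18
Max job total = 18
Lower bound = max(14, 18) = 18

18


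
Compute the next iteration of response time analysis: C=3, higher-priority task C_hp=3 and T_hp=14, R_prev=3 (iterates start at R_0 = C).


R_next = C + ceil(R_prev / T_hp) * C_hp
ceil(3 / 14) = ceil(0.2143) = 1
Interference = 1 * 3 = 3
R_next = 3 + 3 = 6

6


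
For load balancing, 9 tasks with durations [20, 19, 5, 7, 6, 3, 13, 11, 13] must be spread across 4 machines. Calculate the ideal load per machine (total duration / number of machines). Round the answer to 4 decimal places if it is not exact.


Total processing time = 20 + 19 + 5 + 7 + 6 + 3 + 13 + 11 + 13 = 97
Number of machines = 4
Ideal balanced load = 97 / 4 = 24.25

24.25


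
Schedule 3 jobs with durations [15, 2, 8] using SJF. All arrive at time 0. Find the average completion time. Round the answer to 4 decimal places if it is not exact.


SJF order (ascending): [2, 8, 15]
Completion times:
  Job 1: burst=2, C=2
  Job 2: burst=8, C=10
  Job 3: burst=15, C=25
Average completion = 37/3 = 12.3333

12.3333


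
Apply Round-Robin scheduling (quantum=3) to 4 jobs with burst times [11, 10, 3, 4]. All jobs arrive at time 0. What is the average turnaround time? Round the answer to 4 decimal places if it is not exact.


Time quantum = 3
Execution trace:
  J1 runs 3 units, time = 3
  J2 runs 3 units, time = 6
  J3 runs 3 units, time = 9
  J4 runs 3 units, time = 12
  J1 runs 3 units, time = 15
  J2 runs 3 units, time = 18
  J4 runs 1 units, time = 19
  J1 runs 3 units, time = 22
  J2 runs 3 units, time = 25
  J1 runs 2 units, time = 27
  J2 runs 1 units, time = 28
Finish times: [27, 28, 9, 19]
Average turnaround = 83/4 = 20.75

20.75


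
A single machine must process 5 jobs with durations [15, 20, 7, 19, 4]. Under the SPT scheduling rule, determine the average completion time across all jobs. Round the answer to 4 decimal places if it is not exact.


Sort jobs by processing time (SPT order): [4, 7, 15, 19, 20]
Compute completion times sequentially:
  Job 1: processing = 4, completes at 4
  Job 2: processing = 7, completes at 11
  Job 3: processing = 15, completes at 26
  Job 4: processing = 19, completes at 45
  Job 5: processing = 20, completes at 65
Sum of completion times = 151
Average completion time = 151/5 = 30.2

30.2


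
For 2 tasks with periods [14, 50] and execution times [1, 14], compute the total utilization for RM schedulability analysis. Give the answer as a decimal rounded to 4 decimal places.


Compute individual utilizations (exact fractions):
  Task 1: C/T = 1/14 (approx. 0.0714)
  Task 2: C/T = 14/50 = 7/25 (approx. 0.28)
Total utilization U = 1/14 + 7/25 = 123/350
Rounded to 4 decimal places: U = 0.3514
RM (Liu & Layland) bound for 2 tasks = 0.828427; compare with U = 123/350 (approx. 0.351429)
U <= bound, so schedulable by RM sufficient condition.

0.3514


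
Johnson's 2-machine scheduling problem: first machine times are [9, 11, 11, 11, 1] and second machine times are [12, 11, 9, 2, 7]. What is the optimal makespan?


Apply Johnson's rule:
  Group 1 (a <= b): [(5, 1, 7), (1, 9, 12), (2, 11, 11)]
  Group 2 (a > b): [(3, 11, 9), (4, 11, 2)]
Optimal job order: [5, 1, 2, 3, 4]
Schedule:
  Job 5: M1 done at 1, M2 done at 8
  Job 1: M1 done at 10, M2 done at 22
  Job 2: M1 done at 21, M2 done at 33
  Job 3: M1 done at 32, M2 done at 42
  Job 4: M1 done at 43, M2 done at 45
Makespan = 45

45


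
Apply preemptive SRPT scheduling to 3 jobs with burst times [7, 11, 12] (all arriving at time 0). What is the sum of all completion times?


Since all jobs arrive at t=0, SRPT equals SPT ordering.
SPT order: [7, 11, 12]
Completion times:
  Job 1: p=7, C=7
  Job 2: p=11, C=18
  Job 3: p=12, C=30
Total completion time = 7 + 18 + 30 = 55

55


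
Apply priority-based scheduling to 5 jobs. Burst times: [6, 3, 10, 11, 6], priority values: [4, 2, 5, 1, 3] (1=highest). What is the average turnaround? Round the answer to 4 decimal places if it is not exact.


Sort by priority (ascending = highest first):
Order: [(1, 11), (2, 3), (3, 6), (4, 6), (5, 10)]
Completion times:
  Priority 1, burst=11, C=11
  Priority 2, burst=3, C=14
  Priority 3, burst=6, C=20
  Priority 4, burst=6, C=26
  Priority 5, burst=10, C=36
Average turnaround = 107/5 = 21.4

21.4


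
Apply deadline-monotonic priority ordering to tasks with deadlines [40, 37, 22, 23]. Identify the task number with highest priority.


Sort tasks by relative deadline (ascending):
  Task 3: deadline = 22
  Task 4: deadline = 23
  Task 2: deadline = 37
  Task 1: deadline = 40
Priority order (highest first): [3, 4, 2, 1]
Highest priority task = 3

3


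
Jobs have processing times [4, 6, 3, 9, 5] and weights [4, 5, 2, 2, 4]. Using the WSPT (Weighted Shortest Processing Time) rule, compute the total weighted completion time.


Compute p/w ratios and sort ascending (WSPT): [(4, 4), (6, 5), (5, 4), (3, 2), (9, 2)]
Compute weighted completion times:
  Job (p=4,w=4): C=4, w*C=4*4=16
  Job (p=6,w=5): C=10, w*C=5*10=50
  Job (p=5,w=4): C=15, w*C=4*15=60
  Job (p=3,w=2): C=18, w*C=2*18=36
  Job (p=9,w=2): C=27, w*C=2*27=54
Total weighted completion time = 216

216


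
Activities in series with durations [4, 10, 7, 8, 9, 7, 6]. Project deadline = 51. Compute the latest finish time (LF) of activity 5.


LF(activity 5) = deadline - sum of successor durations
Successors: activities 6 through 7 with durations [7, 6]
Sum of successor durations = 13
LF = 51 - 13 = 38

38


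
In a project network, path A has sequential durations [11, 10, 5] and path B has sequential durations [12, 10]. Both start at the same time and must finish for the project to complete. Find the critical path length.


Path A total = 11 + 10 + 5 = 26
Path B total = 12 + 10 = 22
Critical path = longest path = max(26, 22) = 26

26


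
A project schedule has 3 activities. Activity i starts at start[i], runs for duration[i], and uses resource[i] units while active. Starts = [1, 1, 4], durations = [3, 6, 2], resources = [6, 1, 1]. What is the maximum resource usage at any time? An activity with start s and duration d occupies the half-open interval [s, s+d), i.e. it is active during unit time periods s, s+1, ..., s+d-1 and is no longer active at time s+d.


Each activity i is active on [start_i, start_i + duration_i).
Compute total resource usage per time slot:
  t=0: active resources = [], total = 0
  t=1: active resources = [6, 1], total = 7
  t=2: active resources = [6, 1], total = 7
  t=3: active resources = [6, 1], total = 7
  t=4: active resources = [1, 1], total = 2
  t=5: active resources = [1, 1], total = 2
  t=6: active resources = [1], total = 1
Peak resource demand = 7

7


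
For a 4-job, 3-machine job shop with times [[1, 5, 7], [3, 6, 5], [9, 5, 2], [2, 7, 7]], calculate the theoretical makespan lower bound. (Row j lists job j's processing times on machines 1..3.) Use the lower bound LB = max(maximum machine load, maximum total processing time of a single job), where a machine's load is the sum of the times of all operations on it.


Machine loads:
  Machine 1: 1 + 3 + 9 + 2 = 15
  Machine 2: 5 + 6 + 5 + 7 = 23
  Machine 3: 7 + 5 + 2 + 7 = 21
Max machine load = 23
Job totals:
  Job 1: 13
  Job 2: 14
  Job 3: 16
  Job 4: 16
Max job total = 16
Lower bound = max(23, 16) = 23

23


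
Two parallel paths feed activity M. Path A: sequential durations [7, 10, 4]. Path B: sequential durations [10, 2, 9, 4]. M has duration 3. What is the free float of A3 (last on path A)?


ES(A3) = sum of predecessors on chain A = 17
EF(A3) = ES + duration = 17 + 4 = 21
Successor of A3 is M. ES(M) = max(sum(A), sum(B)) = max(21, 25) = 25
Free float = ES(successor) - EF(current) = 25 - 21 = 4

4


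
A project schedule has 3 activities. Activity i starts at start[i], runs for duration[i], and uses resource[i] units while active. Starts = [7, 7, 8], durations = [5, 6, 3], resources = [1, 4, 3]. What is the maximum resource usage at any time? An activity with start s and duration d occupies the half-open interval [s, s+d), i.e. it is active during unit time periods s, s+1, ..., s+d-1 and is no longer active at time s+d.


Each activity i is active on [start_i, start_i + duration_i).
Compute total resource usage per time slot:
  t=0: active resources = [], total = 0
  t=1: active resources = [], total = 0
  t=2: active resources = [], total = 0
  t=3: active resources = [], total = 0
  t=4: active resources = [], total = 0
  t=5: active resources = [], total = 0
  t=6: active resources = [], total = 0
  t=7: active resources = [1, 4], total = 5
  t=8: active resources = [1, 4, 3], total = 8
  t=9: active resources = [1, 4, 3], total = 8
  t=10: active resources = [1, 4, 3], total = 8
  t=11: active resources = [1, 4], total = 5
  t=12: active resources = [4], total = 4
Peak resource demand = 8

8


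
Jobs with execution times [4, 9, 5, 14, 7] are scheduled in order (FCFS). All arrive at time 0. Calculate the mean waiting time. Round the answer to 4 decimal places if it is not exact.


FCFS order (as given): [4, 9, 5, 14, 7]
Waiting times:
  Job 1: wait = 0
  Job 2: wait = 4
  Job 3: wait = 13
  Job 4: wait = 18
  Job 5: wait = 32
Sum of waiting times = 67
Average waiting time = 67/5 = 13.4

13.4


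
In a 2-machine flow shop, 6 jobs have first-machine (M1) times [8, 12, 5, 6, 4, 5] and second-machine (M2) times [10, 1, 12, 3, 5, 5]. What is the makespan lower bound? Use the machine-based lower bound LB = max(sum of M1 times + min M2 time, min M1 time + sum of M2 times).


LB1 = sum(M1 times) + min(M2 times) = 40 + 1 = 41
LB2 = min(M1 times) + sum(M2 times) = 4 + 36 = 40
Lower bound = max(LB1, LB2) = max(41, 40) = 41

41


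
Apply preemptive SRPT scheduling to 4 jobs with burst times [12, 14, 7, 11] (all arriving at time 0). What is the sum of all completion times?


Since all jobs arrive at t=0, SRPT equals SPT ordering.
SPT order: [7, 11, 12, 14]
Completion times:
  Job 1: p=7, C=7
  Job 2: p=11, C=18
  Job 3: p=12, C=30
  Job 4: p=14, C=44
Total completion time = 7 + 18 + 30 + 44 = 99

99


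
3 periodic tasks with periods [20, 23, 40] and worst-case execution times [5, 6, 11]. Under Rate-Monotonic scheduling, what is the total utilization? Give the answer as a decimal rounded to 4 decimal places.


Compute individual utilizations (exact fractions):
  Task 1: C/T = 5/20 = 1/4 (approx. 0.25)
  Task 2: C/T = 6/23 (approx. 0.2609)
  Task 3: C/T = 11/40 (approx. 0.275)
Total utilization U = 1/4 + 6/23 + 11/40 = 723/920
Rounded to 4 decimal places: U = 0.7859
RM (Liu & Layland) bound for 3 tasks = 0.779763; compare with U = 723/920 (approx. 0.785870)
bound < U <= 1, so the RM sufficient condition is not met (inconclusive; an exact test such as response-time analysis is needed).

0.7859


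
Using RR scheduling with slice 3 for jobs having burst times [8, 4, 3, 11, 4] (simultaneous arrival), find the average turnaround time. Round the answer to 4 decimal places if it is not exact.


Time quantum = 3
Execution trace:
  J1 runs 3 units, time = 3
  J2 runs 3 units, time = 6
  J3 runs 3 units, time = 9
  J4 runs 3 units, time = 12
  J5 runs 3 units, time = 15
  J1 runs 3 units, time = 18
  J2 runs 1 units, time = 19
  J4 runs 3 units, time = 22
  J5 runs 1 units, time = 23
  J1 runs 2 units, time = 25
  J4 runs 3 units, time = 28
  J4 runs 2 units, time = 30
Finish times: [25, 19, 9, 30, 23]
Average turnaround = 106/5 = 21.2

21.2


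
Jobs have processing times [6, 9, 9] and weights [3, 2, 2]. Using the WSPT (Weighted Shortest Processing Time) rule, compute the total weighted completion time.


Compute p/w ratios and sort ascending (WSPT): [(6, 3), (9, 2), (9, 2)]
Compute weighted completion times:
  Job (p=6,w=3): C=6, w*C=3*6=18
  Job (p=9,w=2): C=15, w*C=2*15=30
  Job (p=9,w=2): C=24, w*C=2*24=48
Total weighted completion time = 96

96


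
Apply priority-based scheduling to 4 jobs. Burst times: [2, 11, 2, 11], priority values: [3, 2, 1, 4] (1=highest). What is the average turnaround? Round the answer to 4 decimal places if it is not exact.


Sort by priority (ascending = highest first):
Order: [(1, 2), (2, 11), (3, 2), (4, 11)]
Completion times:
  Priority 1, burst=2, C=2
  Priority 2, burst=11, C=13
  Priority 3, burst=2, C=15
  Priority 4, burst=11, C=26
Average turnaround = 56/4 = 14.0

14.0


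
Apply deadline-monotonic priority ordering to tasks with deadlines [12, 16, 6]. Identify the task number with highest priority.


Sort tasks by relative deadline (ascending):
  Task 3: deadline = 6
  Task 1: deadline = 12
  Task 2: deadline = 16
Priority order (highest first): [3, 1, 2]
Highest priority task = 3

3


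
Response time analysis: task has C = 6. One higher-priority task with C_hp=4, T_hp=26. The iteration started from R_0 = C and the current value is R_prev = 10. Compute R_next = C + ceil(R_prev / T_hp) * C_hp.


R_next = C + ceil(R_prev / T_hp) * C_hp
ceil(10 / 26) = ceil(0.3846) = 1
Interference = 1 * 4 = 4
R_next = 6 + 4 = 10
R_next = R_prev, so the iteration has converged (response time = 10).

10


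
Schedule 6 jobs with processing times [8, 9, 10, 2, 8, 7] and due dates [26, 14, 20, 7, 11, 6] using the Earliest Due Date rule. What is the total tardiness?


Sort by due date (EDD order): [(7, 6), (2, 7), (8, 11), (9, 14), (10, 20), (8, 26)]
Compute completion times and tardiness:
  Job 1: p=7, d=6, C=7, tardiness=max(0,7-6)=1
  Job 2: p=2, d=7, C=9, tardiness=max(0,9-7)=2
  Job 3: p=8, d=11, C=17, tardiness=max(0,17-11)=6
  Job 4: p=9, d=14, C=26, tardiness=max(0,26-14)=12
  Job 5: p=10, d=20, C=36, tardiness=max(0,36-20)=16
  Job 6: p=8, d=26, C=44, tardiness=max(0,44-26)=18
Total tardiness = 55

55


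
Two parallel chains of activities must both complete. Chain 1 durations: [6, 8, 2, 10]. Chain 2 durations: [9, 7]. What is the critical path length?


Path A total = 6 + 8 + 2 + 10 = 26
Path B total = 9 + 7 = 16
Critical path = longest path = max(26, 16) = 26

26


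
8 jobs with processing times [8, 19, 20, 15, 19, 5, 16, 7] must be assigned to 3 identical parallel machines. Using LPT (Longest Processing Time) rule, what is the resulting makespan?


Sort jobs in decreasing order (LPT): [20, 19, 19, 16, 15, 8, 7, 5]
Assign each job to the least loaded machine:
  Machine 1: jobs [20, 8, 7], load = 35
  Machine 2: jobs [19, 16], load = 35
  Machine 3: jobs [19, 15, 5], load = 39
Makespan = max load = 39

39


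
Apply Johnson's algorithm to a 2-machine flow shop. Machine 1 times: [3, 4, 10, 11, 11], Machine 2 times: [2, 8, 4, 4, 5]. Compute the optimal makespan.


Apply Johnson's rule:
  Group 1 (a <= b): [(2, 4, 8)]
  Group 2 (a > b): [(5, 11, 5), (3, 10, 4), (4, 11, 4), (1, 3, 2)]
Optimal job order: [2, 5, 3, 4, 1]
Schedule:
  Job 2: M1 done at 4, M2 done at 12
  Job 5: M1 done at 15, M2 done at 20
  Job 3: M1 done at 25, M2 done at 29
  Job 4: M1 done at 36, M2 done at 40
  Job 1: M1 done at 39, M2 done at 42
Makespan = 42

42


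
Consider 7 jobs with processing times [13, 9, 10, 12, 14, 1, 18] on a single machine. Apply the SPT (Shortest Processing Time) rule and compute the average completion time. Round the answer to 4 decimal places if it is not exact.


Sort jobs by processing time (SPT order): [1, 9, 10, 12, 13, 14, 18]
Compute completion times sequentially:
  Job 1: processing = 1, completes at 1
  Job 2: processing = 9, completes at 10
  Job 3: processing = 10, completes at 20
  Job 4: processing = 12, completes at 32
  Job 5: processing = 13, completes at 45
  Job 6: processing = 14, completes at 59
  Job 7: processing = 18, completes at 77
Sum of completion times = 244
Average completion time = 244/7 = 34.8571

34.8571


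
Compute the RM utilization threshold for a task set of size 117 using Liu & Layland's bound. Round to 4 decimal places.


Compute 2^(1/117) = 1.0059419185
Subtract 1: 1.0059419185 - 1 = 0.0059419185
Multiply by n: 117 * 0.0059419185 = 0.6952044645
Round to 4 dp: 0.6952

0.6952


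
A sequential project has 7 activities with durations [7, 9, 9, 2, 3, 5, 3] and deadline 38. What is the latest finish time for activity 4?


LF(activity 4) = deadline - sum of successor durations
Successors: activities 5 through 7 with durations [3, 5, 3]
Sum of successor durations = 11
LF = 38 - 11 = 27

27


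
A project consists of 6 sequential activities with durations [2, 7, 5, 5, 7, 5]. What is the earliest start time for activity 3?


Activity 3 starts after activities 1 through 2 complete.
Predecessor durations: [2, 7]
ES = 2 + 7 = 9

9


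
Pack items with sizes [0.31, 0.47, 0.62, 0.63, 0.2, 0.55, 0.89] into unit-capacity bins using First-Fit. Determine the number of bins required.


Place items sequentially using First-Fit:
  Item 0.31 -> new Bin 1
  Item 0.47 -> Bin 1 (now 0.78)
  Item 0.62 -> new Bin 2
  Item 0.63 -> new Bin 3
  Item 0.2 -> Bin 1 (now 0.98)
  Item 0.55 -> new Bin 4
  Item 0.89 -> new Bin 5
Total bins used = 5

5


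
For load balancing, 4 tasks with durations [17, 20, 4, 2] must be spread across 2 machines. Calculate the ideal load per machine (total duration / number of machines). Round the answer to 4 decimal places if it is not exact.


Total processing time = 17 + 20 + 4 + 2 = 43
Number of machines = 2
Ideal balanced load = 43 / 2 = 21.5

21.5


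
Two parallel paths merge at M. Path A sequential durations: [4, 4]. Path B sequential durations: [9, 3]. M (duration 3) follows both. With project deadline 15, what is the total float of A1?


Forward pass: ES(A1) = sum of predecessors on chain A = 0
EF = ES + duration = 0 + 4 = 4
Backward pass: LF(M) = deadline = 15; LS(M) = 15 - 3 = 12
LF(A1) = LS(M) - sum(successors on chain A) = 12 - 4 = 8
LS = LF - duration = 8 - 4 = 4
Total float = LS - ES = 4 - 0 = 4

4


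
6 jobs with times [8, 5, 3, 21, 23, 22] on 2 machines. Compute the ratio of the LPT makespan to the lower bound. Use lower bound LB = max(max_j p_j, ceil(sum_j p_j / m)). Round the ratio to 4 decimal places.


LPT order: [23, 22, 21, 8, 5, 3]
Machine loads after assignment: [39, 43]
LPT makespan = 43
Lower bound = max(max_job, ceil(total/2)) = max(23, 41) = 41
Ratio = 43 / 41 = 1.0488

1.0488


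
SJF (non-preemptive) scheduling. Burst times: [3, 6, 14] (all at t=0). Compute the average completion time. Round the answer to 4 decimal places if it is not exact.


SJF order (ascending): [3, 6, 14]
Completion times:
  Job 1: burst=3, C=3
  Job 2: burst=6, C=9
  Job 3: burst=14, C=23
Average completion = 35/3 = 11.6667

11.6667


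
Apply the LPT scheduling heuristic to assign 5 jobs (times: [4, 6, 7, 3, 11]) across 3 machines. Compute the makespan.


Sort jobs in decreasing order (LPT): [11, 7, 6, 4, 3]
Assign each job to the least loaded machine:
  Machine 1: jobs [11], load = 11
  Machine 2: jobs [7, 3], load = 10
  Machine 3: jobs [6, 4], load = 10
Makespan = max load = 11

11


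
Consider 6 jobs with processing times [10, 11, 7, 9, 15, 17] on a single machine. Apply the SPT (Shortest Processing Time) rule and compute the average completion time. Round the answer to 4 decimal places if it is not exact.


Sort jobs by processing time (SPT order): [7, 9, 10, 11, 15, 17]
Compute completion times sequentially:
  Job 1: processing = 7, completes at 7
  Job 2: processing = 9, completes at 16
  Job 3: processing = 10, completes at 26
  Job 4: processing = 11, completes at 37
  Job 5: processing = 15, completes at 52
  Job 6: processing = 17, completes at 69
Sum of completion times = 207
Average completion time = 207/6 = 34.5

34.5


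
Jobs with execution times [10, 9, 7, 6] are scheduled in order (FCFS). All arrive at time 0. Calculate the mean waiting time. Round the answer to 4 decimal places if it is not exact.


FCFS order (as given): [10, 9, 7, 6]
Waiting times:
  Job 1: wait = 0
  Job 2: wait = 10
  Job 3: wait = 19
  Job 4: wait = 26
Sum of waiting times = 55
Average waiting time = 55/4 = 13.75

13.75


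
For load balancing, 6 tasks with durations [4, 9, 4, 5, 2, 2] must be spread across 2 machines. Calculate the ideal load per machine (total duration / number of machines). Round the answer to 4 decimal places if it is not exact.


Total processing time = 4 + 9 + 4 + 5 + 2 + 2 = 26
Number of machines = 2
Ideal balanced load = 26 / 2 = 13.0

13.0


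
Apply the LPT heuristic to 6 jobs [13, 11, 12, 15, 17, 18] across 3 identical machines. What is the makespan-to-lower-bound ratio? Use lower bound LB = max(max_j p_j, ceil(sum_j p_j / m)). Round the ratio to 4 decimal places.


LPT order: [18, 17, 15, 13, 12, 11]
Machine loads after assignment: [29, 29, 28]
LPT makespan = 29
Lower bound = max(max_job, ceil(total/3)) = max(18, 29) = 29
Ratio = 29 / 29 = 1.0

1.0


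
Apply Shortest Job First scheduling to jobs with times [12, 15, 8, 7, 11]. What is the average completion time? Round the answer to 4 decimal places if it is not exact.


SJF order (ascending): [7, 8, 11, 12, 15]
Completion times:
  Job 1: burst=7, C=7
  Job 2: burst=8, C=15
  Job 3: burst=11, C=26
  Job 4: burst=12, C=38
  Job 5: burst=15, C=53
Average completion = 139/5 = 27.8

27.8


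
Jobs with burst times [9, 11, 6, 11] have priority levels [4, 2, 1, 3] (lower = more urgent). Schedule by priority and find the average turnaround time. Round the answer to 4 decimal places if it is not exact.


Sort by priority (ascending = highest first):
Order: [(1, 6), (2, 11), (3, 11), (4, 9)]
Completion times:
  Priority 1, burst=6, C=6
  Priority 2, burst=11, C=17
  Priority 3, burst=11, C=28
  Priority 4, burst=9, C=37
Average turnaround = 88/4 = 22.0

22.0


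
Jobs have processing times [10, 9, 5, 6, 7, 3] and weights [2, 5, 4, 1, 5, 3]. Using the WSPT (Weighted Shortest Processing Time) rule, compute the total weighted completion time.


Compute p/w ratios and sort ascending (WSPT): [(3, 3), (5, 4), (7, 5), (9, 5), (10, 2), (6, 1)]
Compute weighted completion times:
  Job (p=3,w=3): C=3, w*C=3*3=9
  Job (p=5,w=4): C=8, w*C=4*8=32
  Job (p=7,w=5): C=15, w*C=5*15=75
  Job (p=9,w=5): C=24, w*C=5*24=120
  Job (p=10,w=2): C=34, w*C=2*34=68
  Job (p=6,w=1): C=40, w*C=1*40=40
Total weighted completion time = 344

344


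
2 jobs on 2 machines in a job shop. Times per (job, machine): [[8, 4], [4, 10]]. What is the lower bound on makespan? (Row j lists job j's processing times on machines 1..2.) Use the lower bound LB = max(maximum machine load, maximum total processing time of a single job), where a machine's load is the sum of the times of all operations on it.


Machine loads:
  Machine 1: 8 + 4 = 12
  Machine 2: 4 + 10 = 14
Max machine load = 14
Job totals:
  Job 1: 12
  Job 2: 14
Max job total = 14
Lower bound = max(14, 14) = 14

14


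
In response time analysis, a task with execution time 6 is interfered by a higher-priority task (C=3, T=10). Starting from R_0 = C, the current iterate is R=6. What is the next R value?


R_next = C + ceil(R_prev / T_hp) * C_hp
ceil(6 / 10) = ceil(0.6) = 1
Interference = 1 * 3 = 3
R_next = 6 + 3 = 9

9


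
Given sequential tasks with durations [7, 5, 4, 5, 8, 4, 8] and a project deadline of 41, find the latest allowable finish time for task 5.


LF(activity 5) = deadline - sum of successor durations
Successors: activities 6 through 7 with durations [4, 8]
Sum of successor durations = 12
LF = 41 - 12 = 29

29


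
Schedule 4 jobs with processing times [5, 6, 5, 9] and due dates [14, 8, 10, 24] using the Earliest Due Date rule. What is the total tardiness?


Sort by due date (EDD order): [(6, 8), (5, 10), (5, 14), (9, 24)]
Compute completion times and tardiness:
  Job 1: p=6, d=8, C=6, tardiness=max(0,6-8)=0
  Job 2: p=5, d=10, C=11, tardiness=max(0,11-10)=1
  Job 3: p=5, d=14, C=16, tardiness=max(0,16-14)=2
  Job 4: p=9, d=24, C=25, tardiness=max(0,25-24)=1
Total tardiness = 4

4
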